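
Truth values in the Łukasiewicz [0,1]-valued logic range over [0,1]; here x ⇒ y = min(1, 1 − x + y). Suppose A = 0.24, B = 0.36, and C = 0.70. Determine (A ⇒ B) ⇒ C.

0.70

A ⇒ B = min(1, 1 − 0.24 + 0.36) = min(1, 1.12) = 1.00
(A ⇒ B) ⇒ C = min(1, 1 − 1.00 + 0.70) = min(1, 0.70) = 0.70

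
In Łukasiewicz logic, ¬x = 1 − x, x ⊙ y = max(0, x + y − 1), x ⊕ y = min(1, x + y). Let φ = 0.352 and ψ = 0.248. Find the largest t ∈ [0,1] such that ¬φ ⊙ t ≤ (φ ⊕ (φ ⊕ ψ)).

¬φ = 1 − 0.352 = 0.648
So the left factor is ¬φ = 0.648.
φ ⊕ ψ = min(1, 0.352 + 0.248) = min(1, 0.600) = 0.600
φ ⊕ (φ ⊕ ψ) = min(1, 0.352 + 0.600) = min(1, 0.952) = 0.952
So the right-hand bound is φ ⊕ (φ ⊕ ψ) = 0.952.
The residuum of the Łukasiewicz t-norm gives the supremum: min(1, 1 − 0.648 + 0.952).
1 − 0.648 + 0.952 = 1.304, so t = min(1, 1.304) = 1.000.
Check: 0.648 ⊙ 1.000 = max(0, 0.648) = 0.648 ≤ 0.952.

1.000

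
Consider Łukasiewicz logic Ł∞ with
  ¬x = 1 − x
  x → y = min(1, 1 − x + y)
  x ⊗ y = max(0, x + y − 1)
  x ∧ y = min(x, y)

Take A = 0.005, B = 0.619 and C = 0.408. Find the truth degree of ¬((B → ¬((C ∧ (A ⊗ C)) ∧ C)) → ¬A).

A ⊗ C = max(0, 0.005 + 0.408 − 1) = max(0, -0.587) = 0.000
C ∧ (A ⊗ C) = min(0.408, 0.000) = 0.000
(C ∧ (A ⊗ C)) ∧ C = min(0.000, 0.408) = 0.000
¬((C ∧ (A ⊗ C)) ∧ C) = 1 − 0.000 = 1.000
B → ¬((C ∧ (A ⊗ C)) ∧ C) = min(1, 1 − 0.619 + 1.000) = min(1, 1.381) = 1.000
¬A = 1 − 0.005 = 0.995
(B → ¬((C ∧ (A ⊗ C)) ∧ C)) → ¬A = min(1, 1 − 1.000 + 0.995) = min(1, 0.995) = 0.995
¬((B → ¬((C ∧ (A ⊗ C)) ∧ C)) → ¬A) = 1 − 0.995 = 0.005

0.005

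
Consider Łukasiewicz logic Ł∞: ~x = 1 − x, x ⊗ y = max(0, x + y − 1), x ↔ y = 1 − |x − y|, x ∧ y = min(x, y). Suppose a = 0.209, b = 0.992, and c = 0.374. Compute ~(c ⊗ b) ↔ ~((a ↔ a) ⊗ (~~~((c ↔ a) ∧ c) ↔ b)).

c ⊗ b = max(0, 0.374 + 0.992 − 1) = max(0, 0.366) = 0.366
~(c ⊗ b) = 1 − 0.366 = 0.634
a ↔ a = 1 − |0.209 − 0.209| = 1 − 0.000 = 1.000
c ↔ a = 1 − |0.374 − 0.209| = 1 − 0.165 = 0.835
(c ↔ a) ∧ c = min(0.835, 0.374) = 0.374
~((c ↔ a) ∧ c) = 1 − 0.374 = 0.626
~~((c ↔ a) ∧ c) = 1 − 0.626 = 0.374
~~~((c ↔ a) ∧ c) = 1 − 0.374 = 0.626
~~~((c ↔ a) ∧ c) ↔ b = 1 − |0.626 − 0.992| = 1 − 0.366 = 0.634
(a ↔ a) ⊗ (~~~((c ↔ a) ∧ c) ↔ b) = max(0, 1.000 + 0.634 − 1) = max(0, 0.634) = 0.634
~((a ↔ a) ⊗ (~~~((c ↔ a) ∧ c) ↔ b)) = 1 − 0.634 = 0.366
~(c ⊗ b) ↔ ~((a ↔ a) ⊗ (~~~((c ↔ a) ∧ c) ↔ b)) = 1 − |0.634 − 0.366| = 1 − 0.268 = 0.732

0.732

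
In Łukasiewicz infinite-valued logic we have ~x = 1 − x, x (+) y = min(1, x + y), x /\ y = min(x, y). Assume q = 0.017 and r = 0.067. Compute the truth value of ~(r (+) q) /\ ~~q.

0.017

r (+) q = min(1, 0.067 + 0.017) = min(1, 0.084) = 0.084
~(r (+) q) = 1 − 0.084 = 0.916
~q = 1 − 0.017 = 0.983
~~q = 1 − 0.983 = 0.017
~(r (+) q) /\ ~~q = min(0.916, 0.017) = 0.017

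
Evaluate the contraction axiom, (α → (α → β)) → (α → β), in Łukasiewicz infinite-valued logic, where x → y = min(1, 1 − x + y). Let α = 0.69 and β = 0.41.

0.72

α → β = min(1, 1 − 0.69 + 0.41) = min(1, 0.72) = 0.72
α → (α → β) = min(1, 1 − 0.69 + 0.72) = min(1, 1.03) = 1.00
(α → (α → β)) → (α → β) = min(1, 1 − 1.00 + 0.72) = min(1, 0.72) = 0.72
(The value 0.72 < 1 shows this instance is not satisfied; fails in Ł∞ (the t-norm is not idempotent).)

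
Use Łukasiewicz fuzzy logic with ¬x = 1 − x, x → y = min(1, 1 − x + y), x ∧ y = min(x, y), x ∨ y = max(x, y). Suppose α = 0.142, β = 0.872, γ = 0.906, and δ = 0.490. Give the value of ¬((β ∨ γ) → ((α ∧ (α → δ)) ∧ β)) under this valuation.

0.764

β ∨ γ = max(0.872, 0.906) = 0.906
α → δ = min(1, 1 − 0.142 + 0.490) = min(1, 1.348) = 1.000
α ∧ (α → δ) = min(0.142, 1.000) = 0.142
(α ∧ (α → δ)) ∧ β = min(0.142, 0.872) = 0.142
(β ∨ γ) → ((α ∧ (α → δ)) ∧ β) = min(1, 1 − 0.906 + 0.142) = min(1, 0.236) = 0.236
¬((β ∨ γ) → ((α ∧ (α → δ)) ∧ β)) = 1 − 0.236 = 0.764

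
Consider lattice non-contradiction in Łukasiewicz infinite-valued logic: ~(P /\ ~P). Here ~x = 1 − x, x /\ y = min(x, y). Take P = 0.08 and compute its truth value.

0.92

~P = 1 − 0.08 = 0.92
P /\ ~P = min(0.08, 0.92) = 0.08
~(P /\ ~P) = 1 − 0.08 = 0.92
(The value 0.92 < 1 shows this instance is not satisfied; not a Ł∞-tautology — its value is 1 − min(a, 1−a).)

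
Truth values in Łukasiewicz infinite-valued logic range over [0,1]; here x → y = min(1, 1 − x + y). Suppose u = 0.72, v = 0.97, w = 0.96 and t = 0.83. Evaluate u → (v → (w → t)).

1.00

w → t = min(1, 1 − 0.96 + 0.83) = min(1, 0.87) = 0.87
v → (w → t) = min(1, 1 − 0.97 + 0.87) = min(1, 0.90) = 0.90
u → (v → (w → t)) = min(1, 1 − 0.72 + 0.90) = min(1, 1.18) = 1.00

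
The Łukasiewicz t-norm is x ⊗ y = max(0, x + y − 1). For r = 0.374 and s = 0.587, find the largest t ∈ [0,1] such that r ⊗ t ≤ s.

1.000

The residuum of the Łukasiewicz t-norm gives the supremum: min(1, 1 − 0.374 + 0.587).
1 − 0.374 + 0.587 = 1.213, so t = min(1, 1.213) = 1.000.
Check: 0.374 ⊗ 1.000 = max(0, 0.374) = 0.374 ≤ 0.587.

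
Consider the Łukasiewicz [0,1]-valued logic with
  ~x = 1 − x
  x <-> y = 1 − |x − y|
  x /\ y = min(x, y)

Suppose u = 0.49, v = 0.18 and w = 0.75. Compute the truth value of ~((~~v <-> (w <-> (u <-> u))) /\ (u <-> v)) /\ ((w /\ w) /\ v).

~v = 1 − 0.18 = 0.82
~~v = 1 − 0.82 = 0.18
u <-> u = 1 − |0.49 − 0.49| = 1 − 0.00 = 1.00
w <-> (u <-> u) = 1 − |0.75 − 1.00| = 1 − 0.25 = 0.75
~~v <-> (w <-> (u <-> u)) = 1 − |0.18 − 0.75| = 1 − 0.57 = 0.43
u <-> v = 1 − |0.49 − 0.18| = 1 − 0.31 = 0.69
(~~v <-> (w <-> (u <-> u))) /\ (u <-> v) = min(0.43, 0.69) = 0.43
~((~~v <-> (w <-> (u <-> u))) /\ (u <-> v)) = 1 − 0.43 = 0.57
w /\ w = min(0.75, 0.75) = 0.75
(w /\ w) /\ v = min(0.75, 0.18) = 0.18
~((~~v <-> (w <-> (u <-> u))) /\ (u <-> v)) /\ ((w /\ w) /\ v) = min(0.57, 0.18) = 0.18

0.18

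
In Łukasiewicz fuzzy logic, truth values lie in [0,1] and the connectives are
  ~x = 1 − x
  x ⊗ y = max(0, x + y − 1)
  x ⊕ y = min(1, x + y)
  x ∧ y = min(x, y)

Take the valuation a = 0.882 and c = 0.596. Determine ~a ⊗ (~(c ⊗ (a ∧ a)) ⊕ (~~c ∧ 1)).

0.118

~a = 1 − 0.882 = 0.118
a ∧ a = min(0.882, 0.882) = 0.882
c ⊗ (a ∧ a) = max(0, 0.596 + 0.882 − 1) = max(0, 0.478) = 0.478
~(c ⊗ (a ∧ a)) = 1 − 0.478 = 0.522
~c = 1 − 0.596 = 0.404
~~c = 1 − 0.404 = 0.596
~~c ∧ 1 = min(0.596, 1.000) = 0.596
~(c ⊗ (a ∧ a)) ⊕ (~~c ∧ 1) = min(1, 0.522 + 0.596) = min(1, 1.118) = 1.000
~a ⊗ (~(c ⊗ (a ∧ a)) ⊕ (~~c ∧ 1)) = max(0, 0.118 + 1.000 − 1) = max(0, 0.118) = 0.118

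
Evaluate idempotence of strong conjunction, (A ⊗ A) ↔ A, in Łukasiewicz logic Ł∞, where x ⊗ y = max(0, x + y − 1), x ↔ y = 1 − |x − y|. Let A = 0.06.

0.94

A ⊗ A = max(0, 0.06 + 0.06 − 1) = max(0, -0.88) = 0.00
(A ⊗ A) ↔ A = 1 − |0.00 − 0.06| = 1 − 0.06 = 0.94
(The value 0.94 < 1 shows this instance is not satisfied; fails in Ł∞ since a ⊗ a = max(0, 2a−1) ≠ a in general.)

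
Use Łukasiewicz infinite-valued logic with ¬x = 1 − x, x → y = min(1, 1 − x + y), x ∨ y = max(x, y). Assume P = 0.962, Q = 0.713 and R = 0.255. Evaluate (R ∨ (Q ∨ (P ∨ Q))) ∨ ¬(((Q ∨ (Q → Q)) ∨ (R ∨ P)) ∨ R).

0.962

P ∨ Q = max(0.962, 0.713) = 0.962
Q ∨ (P ∨ Q) = max(0.713, 0.962) = 0.962
R ∨ (Q ∨ (P ∨ Q)) = max(0.255, 0.962) = 0.962
Q → Q = min(1, 1 − 0.713 + 0.713) = min(1, 1.000) = 1.000
Q ∨ (Q → Q) = max(0.713, 1.000) = 1.000
R ∨ P = max(0.255, 0.962) = 0.962
(Q ∨ (Q → Q)) ∨ (R ∨ P) = max(1.000, 0.962) = 1.000
((Q ∨ (Q → Q)) ∨ (R ∨ P)) ∨ R = max(1.000, 0.255) = 1.000
¬(((Q ∨ (Q → Q)) ∨ (R ∨ P)) ∨ R) = 1 − 1.000 = 0.000
(R ∨ (Q ∨ (P ∨ Q))) ∨ ¬(((Q ∨ (Q → Q)) ∨ (R ∨ P)) ∨ R) = max(0.962, 0.000) = 0.962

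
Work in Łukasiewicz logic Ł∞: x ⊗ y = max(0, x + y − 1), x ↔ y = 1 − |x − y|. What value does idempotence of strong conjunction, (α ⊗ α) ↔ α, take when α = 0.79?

α ⊗ α = max(0, 0.79 + 0.79 − 1) = max(0, 0.58) = 0.58
(α ⊗ α) ↔ α = 1 − |0.58 − 0.79| = 1 − 0.21 = 0.79
(The value 0.79 < 1 shows this instance is not satisfied; fails in Ł∞ since a ⊗ a = max(0, 2a−1) ≠ a in general.)

0.79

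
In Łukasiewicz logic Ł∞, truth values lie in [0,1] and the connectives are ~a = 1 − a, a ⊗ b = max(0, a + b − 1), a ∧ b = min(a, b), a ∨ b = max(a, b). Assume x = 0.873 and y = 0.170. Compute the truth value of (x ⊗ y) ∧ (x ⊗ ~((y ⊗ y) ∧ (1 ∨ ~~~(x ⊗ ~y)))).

x ⊗ y = max(0, 0.873 + 0.170 − 1) = max(0, 0.043) = 0.043
y ⊗ y = max(0, 0.170 + 0.170 − 1) = max(0, -0.660) = 0.000
~y = 1 − 0.170 = 0.830
x ⊗ ~y = max(0, 0.873 + 0.830 − 1) = max(0, 0.703) = 0.703
~(x ⊗ ~y) = 1 − 0.703 = 0.297
~~(x ⊗ ~y) = 1 − 0.297 = 0.703
~~~(x ⊗ ~y) = 1 − 0.703 = 0.297
1 ∨ ~~~(x ⊗ ~y) = max(1.000, 0.297) = 1.000
(y ⊗ y) ∧ (1 ∨ ~~~(x ⊗ ~y)) = min(0.000, 1.000) = 0.000
~((y ⊗ y) ∧ (1 ∨ ~~~(x ⊗ ~y))) = 1 − 0.000 = 1.000
x ⊗ ~((y ⊗ y) ∧ (1 ∨ ~~~(x ⊗ ~y))) = max(0, 0.873 + 1.000 − 1) = max(0, 0.873) = 0.873
(x ⊗ y) ∧ (x ⊗ ~((y ⊗ y) ∧ (1 ∨ ~~~(x ⊗ ~y)))) = min(0.043, 0.873) = 0.043

0.043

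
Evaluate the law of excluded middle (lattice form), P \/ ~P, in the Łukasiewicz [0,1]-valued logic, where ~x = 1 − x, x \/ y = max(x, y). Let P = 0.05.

~P = 1 − 0.05 = 0.95
P \/ ~P = max(0.05, 0.95) = 0.95
(The value 0.95 < 1 shows this instance is not satisfied; not a Ł∞-tautology — its value is max(a, 1−a).)

0.95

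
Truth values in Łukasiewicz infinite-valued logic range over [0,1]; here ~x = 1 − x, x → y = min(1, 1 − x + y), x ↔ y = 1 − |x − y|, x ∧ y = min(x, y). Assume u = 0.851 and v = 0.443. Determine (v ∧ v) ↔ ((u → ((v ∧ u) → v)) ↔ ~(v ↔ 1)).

v ∧ v = min(0.443, 0.443) = 0.443
v ∧ u = min(0.443, 0.851) = 0.443
(v ∧ u) → v = min(1, 1 − 0.443 + 0.443) = min(1, 1.000) = 1.000
u → ((v ∧ u) → v) = min(1, 1 − 0.851 + 1.000) = min(1, 1.149) = 1.000
v ↔ 1 = 1 − |0.443 − 1.000| = 1 − 0.557 = 0.443
~(v ↔ 1) = 1 − 0.443 = 0.557
(u → ((v ∧ u) → v)) ↔ ~(v ↔ 1) = 1 − |1.000 − 0.557| = 1 − 0.443 = 0.557
(v ∧ v) ↔ ((u → ((v ∧ u) → v)) ↔ ~(v ↔ 1)) = 1 − |0.443 − 0.557| = 1 − 0.114 = 0.886

0.886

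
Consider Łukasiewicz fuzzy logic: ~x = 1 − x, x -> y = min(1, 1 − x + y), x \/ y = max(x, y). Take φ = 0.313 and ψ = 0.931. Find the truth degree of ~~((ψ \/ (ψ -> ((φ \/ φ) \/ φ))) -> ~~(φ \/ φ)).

0.382

φ \/ φ = max(0.313, 0.313) = 0.313
(φ \/ φ) \/ φ = max(0.313, 0.313) = 0.313
ψ -> ((φ \/ φ) \/ φ) = min(1, 1 − 0.931 + 0.313) = min(1, 0.382) = 0.382
ψ \/ (ψ -> ((φ \/ φ) \/ φ)) = max(0.931, 0.382) = 0.931
~(φ \/ φ) = 1 − 0.313 = 0.687
~~(φ \/ φ) = 1 − 0.687 = 0.313
(ψ \/ (ψ -> ((φ \/ φ) \/ φ))) -> ~~(φ \/ φ) = min(1, 1 − 0.931 + 0.313) = min(1, 0.382) = 0.382
~((ψ \/ (ψ -> ((φ \/ φ) \/ φ))) -> ~~(φ \/ φ)) = 1 − 0.382 = 0.618
~~((ψ \/ (ψ -> ((φ \/ φ) \/ φ))) -> ~~(φ \/ φ)) = 1 − 0.618 = 0.382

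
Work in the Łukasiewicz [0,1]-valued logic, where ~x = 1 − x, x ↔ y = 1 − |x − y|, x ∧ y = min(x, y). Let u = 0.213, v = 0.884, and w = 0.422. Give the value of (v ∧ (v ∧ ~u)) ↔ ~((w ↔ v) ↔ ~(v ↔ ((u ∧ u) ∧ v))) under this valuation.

~u = 1 − 0.213 = 0.787
v ∧ ~u = min(0.884, 0.787) = 0.787
v ∧ (v ∧ ~u) = min(0.884, 0.787) = 0.787
w ↔ v = 1 − |0.422 − 0.884| = 1 − 0.462 = 0.538
u ∧ u = min(0.213, 0.213) = 0.213
(u ∧ u) ∧ v = min(0.213, 0.884) = 0.213
v ↔ ((u ∧ u) ∧ v) = 1 − |0.884 − 0.213| = 1 − 0.671 = 0.329
~(v ↔ ((u ∧ u) ∧ v)) = 1 − 0.329 = 0.671
(w ↔ v) ↔ ~(v ↔ ((u ∧ u) ∧ v)) = 1 − |0.538 − 0.671| = 1 − 0.133 = 0.867
~((w ↔ v) ↔ ~(v ↔ ((u ∧ u) ∧ v))) = 1 − 0.867 = 0.133
(v ∧ (v ∧ ~u)) ↔ ~((w ↔ v) ↔ ~(v ↔ ((u ∧ u) ∧ v))) = 1 − |0.787 − 0.133| = 1 − 0.654 = 0.346

0.346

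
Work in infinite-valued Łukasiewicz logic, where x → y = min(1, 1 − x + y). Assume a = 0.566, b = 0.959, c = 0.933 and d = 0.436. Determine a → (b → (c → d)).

c → d = min(1, 1 − 0.933 + 0.436) = min(1, 0.503) = 0.503
b → (c → d) = min(1, 1 − 0.959 + 0.503) = min(1, 0.544) = 0.544
a → (b → (c → d)) = min(1, 1 − 0.566 + 0.544) = min(1, 0.978) = 0.978

0.978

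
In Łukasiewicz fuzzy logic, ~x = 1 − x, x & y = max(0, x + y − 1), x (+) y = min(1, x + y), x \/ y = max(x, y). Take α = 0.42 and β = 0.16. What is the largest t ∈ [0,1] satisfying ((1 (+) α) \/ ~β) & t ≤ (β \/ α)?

0.42

1 (+) α = min(1, 1.00 + 0.42) = min(1, 1.42) = 1.00
~β = 1 − 0.16 = 0.84
(1 (+) α) \/ ~β = max(1.00, 0.84) = 1.00
So the left factor is (1 (+) α) \/ ~β = 1.00.
β \/ α = max(0.16, 0.42) = 0.42
So the right-hand bound is β \/ α = 0.42.
The residuum of the Łukasiewicz t-norm gives the supremum: min(1, 1 − 1.00 + 0.42).
1 − 1.00 + 0.42 = 0.42, so t = min(1, 0.42) = 0.42.
Check: 1.00 & 0.42 = max(0, 0.42) = 0.42 ≤ 0.42.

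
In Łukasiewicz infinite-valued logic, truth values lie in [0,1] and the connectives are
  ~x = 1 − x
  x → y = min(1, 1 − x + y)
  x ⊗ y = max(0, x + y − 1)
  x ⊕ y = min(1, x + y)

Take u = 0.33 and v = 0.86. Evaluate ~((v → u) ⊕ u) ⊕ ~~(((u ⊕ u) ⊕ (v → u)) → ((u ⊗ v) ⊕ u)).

v → u = min(1, 1 − 0.86 + 0.33) = min(1, 0.47) = 0.47
(v → u) ⊕ u = min(1, 0.47 + 0.33) = min(1, 0.80) = 0.80
~((v → u) ⊕ u) = 1 − 0.80 = 0.20
u ⊕ u = min(1, 0.33 + 0.33) = min(1, 0.66) = 0.66
(u ⊕ u) ⊕ (v → u) = min(1, 0.66 + 0.47) = min(1, 1.13) = 1.00
u ⊗ v = max(0, 0.33 + 0.86 − 1) = max(0, 0.19) = 0.19
(u ⊗ v) ⊕ u = min(1, 0.19 + 0.33) = min(1, 0.52) = 0.52
((u ⊕ u) ⊕ (v → u)) → ((u ⊗ v) ⊕ u) = min(1, 1 − 1.00 + 0.52) = min(1, 0.52) = 0.52
~(((u ⊕ u) ⊕ (v → u)) → ((u ⊗ v) ⊕ u)) = 1 − 0.52 = 0.48
~~(((u ⊕ u) ⊕ (v → u)) → ((u ⊗ v) ⊕ u)) = 1 − 0.48 = 0.52
~((v → u) ⊕ u) ⊕ ~~(((u ⊕ u) ⊕ (v → u)) → ((u ⊗ v) ⊕ u)) = min(1, 0.20 + 0.52) = min(1, 0.72) = 0.72

0.72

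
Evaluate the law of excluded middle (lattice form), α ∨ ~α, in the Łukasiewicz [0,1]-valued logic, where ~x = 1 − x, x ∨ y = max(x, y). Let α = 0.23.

0.77

~α = 1 − 0.23 = 0.77
α ∨ ~α = max(0.23, 0.77) = 0.77
(The value 0.77 < 1 shows this instance is not satisfied; not a Ł∞-tautology — its value is max(a, 1−a).)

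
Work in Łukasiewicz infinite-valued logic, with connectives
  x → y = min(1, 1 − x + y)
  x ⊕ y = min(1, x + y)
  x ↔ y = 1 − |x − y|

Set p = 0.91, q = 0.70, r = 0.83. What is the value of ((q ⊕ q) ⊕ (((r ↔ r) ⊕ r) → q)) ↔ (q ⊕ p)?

q ⊕ q = min(1, 0.70 + 0.70) = min(1, 1.40) = 1.00
r ↔ r = 1 − |0.83 − 0.83| = 1 − 0.00 = 1.00
(r ↔ r) ⊕ r = min(1, 1.00 + 0.83) = min(1, 1.83) = 1.00
((r ↔ r) ⊕ r) → q = min(1, 1 − 1.00 + 0.70) = min(1, 0.70) = 0.70
(q ⊕ q) ⊕ (((r ↔ r) ⊕ r) → q) = min(1, 1.00 + 0.70) = min(1, 1.70) = 1.00
q ⊕ p = min(1, 0.70 + 0.91) = min(1, 1.61) = 1.00
((q ⊕ q) ⊕ (((r ↔ r) ⊕ r) → q)) ↔ (q ⊕ p) = 1 − |1.00 − 1.00| = 1 − 0.00 = 1.00

1.00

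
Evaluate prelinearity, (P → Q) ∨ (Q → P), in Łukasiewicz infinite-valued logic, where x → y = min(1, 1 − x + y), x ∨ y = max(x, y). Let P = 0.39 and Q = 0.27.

1.00

P → Q = min(1, 1 − 0.39 + 0.27) = min(1, 0.88) = 0.88
Q → P = min(1, 1 − 0.27 + 0.39) = min(1, 1.12) = 1.00
(P → Q) ∨ (Q → P) = max(0.88, 1.00) = 1.00
(As expected: a Ł∞-tautology — holds in every MV-chain.)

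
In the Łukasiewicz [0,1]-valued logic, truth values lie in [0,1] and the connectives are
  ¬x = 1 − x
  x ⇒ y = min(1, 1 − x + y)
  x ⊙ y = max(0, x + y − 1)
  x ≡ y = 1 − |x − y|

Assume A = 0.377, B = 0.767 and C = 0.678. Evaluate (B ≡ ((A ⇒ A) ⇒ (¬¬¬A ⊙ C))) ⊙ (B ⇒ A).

A ⇒ A = min(1, 1 − 0.377 + 0.377) = min(1, 1.000) = 1.000
¬A = 1 − 0.377 = 0.623
¬¬A = 1 − 0.623 = 0.377
¬¬¬A = 1 − 0.377 = 0.623
¬¬¬A ⊙ C = max(0, 0.623 + 0.678 − 1) = max(0, 0.301) = 0.301
(A ⇒ A) ⇒ (¬¬¬A ⊙ C) = min(1, 1 − 1.000 + 0.301) = min(1, 0.301) = 0.301
B ≡ ((A ⇒ A) ⇒ (¬¬¬A ⊙ C)) = 1 − |0.767 − 0.301| = 1 − 0.466 = 0.534
B ⇒ A = min(1, 1 − 0.767 + 0.377) = min(1, 0.610) = 0.610
(B ≡ ((A ⇒ A) ⇒ (¬¬¬A ⊙ C))) ⊙ (B ⇒ A) = max(0, 0.534 + 0.610 − 1) = max(0, 0.144) = 0.144

0.144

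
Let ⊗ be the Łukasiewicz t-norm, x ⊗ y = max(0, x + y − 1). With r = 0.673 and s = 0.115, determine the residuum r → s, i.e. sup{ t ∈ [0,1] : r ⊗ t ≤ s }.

0.442

The residuum of the Łukasiewicz t-norm gives the supremum: min(1, 1 − 0.673 + 0.115).
1 − 0.673 + 0.115 = 0.442, so t = min(1, 0.442) = 0.442.
Check: 0.673 ⊗ 0.442 = max(0, 0.115) = 0.115 ≤ 0.115.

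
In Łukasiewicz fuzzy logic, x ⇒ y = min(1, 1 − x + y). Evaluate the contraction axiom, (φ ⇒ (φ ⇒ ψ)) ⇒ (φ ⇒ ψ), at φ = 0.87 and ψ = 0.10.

0.87

φ ⇒ ψ = min(1, 1 − 0.87 + 0.10) = min(1, 0.23) = 0.23
φ ⇒ (φ ⇒ ψ) = min(1, 1 − 0.87 + 0.23) = min(1, 0.36) = 0.36
(φ ⇒ (φ ⇒ ψ)) ⇒ (φ ⇒ ψ) = min(1, 1 − 0.36 + 0.23) = min(1, 0.87) = 0.87
(The value 0.87 < 1 shows this instance is not satisfied; fails in Ł∞ (the t-norm is not idempotent).)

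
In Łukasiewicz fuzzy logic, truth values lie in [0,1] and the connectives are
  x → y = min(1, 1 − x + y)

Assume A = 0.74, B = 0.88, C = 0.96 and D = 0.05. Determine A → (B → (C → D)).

C → D = min(1, 1 − 0.96 + 0.05) = min(1, 0.09) = 0.09
B → (C → D) = min(1, 1 − 0.88 + 0.09) = min(1, 0.21) = 0.21
A → (B → (C → D)) = min(1, 1 − 0.74 + 0.21) = min(1, 0.47) = 0.47

0.47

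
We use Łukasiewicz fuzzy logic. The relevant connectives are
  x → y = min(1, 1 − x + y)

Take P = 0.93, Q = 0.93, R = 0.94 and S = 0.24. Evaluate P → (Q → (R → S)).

R → S = min(1, 1 − 0.94 + 0.24) = min(1, 0.30) = 0.30
Q → (R → S) = min(1, 1 − 0.93 + 0.30) = min(1, 0.37) = 0.37
P → (Q → (R → S)) = min(1, 1 − 0.93 + 0.37) = min(1, 0.44) = 0.44

0.44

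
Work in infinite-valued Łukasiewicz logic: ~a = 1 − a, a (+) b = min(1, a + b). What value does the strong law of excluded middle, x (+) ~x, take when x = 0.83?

1.00

~x = 1 − 0.83 = 0.17
x (+) ~x = min(1, 0.83 + 0.17) = min(1, 1.00) = 1.00
(As expected: always 1 in Ł∞ since a ⊕ (1−a) = 1.)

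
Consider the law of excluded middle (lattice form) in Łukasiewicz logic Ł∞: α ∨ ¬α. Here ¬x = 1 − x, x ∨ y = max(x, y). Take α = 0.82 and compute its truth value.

¬α = 1 − 0.82 = 0.18
α ∨ ¬α = max(0.82, 0.18) = 0.82
(The value 0.82 < 1 shows this instance is not satisfied; not a Ł∞-tautology — its value is max(a, 1−a).)

0.82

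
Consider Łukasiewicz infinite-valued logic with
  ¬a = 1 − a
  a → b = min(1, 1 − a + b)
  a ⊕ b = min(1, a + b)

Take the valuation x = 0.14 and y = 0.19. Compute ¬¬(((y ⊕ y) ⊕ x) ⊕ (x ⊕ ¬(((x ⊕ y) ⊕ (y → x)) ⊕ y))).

y ⊕ y = min(1, 0.19 + 0.19) = min(1, 0.38) = 0.38
(y ⊕ y) ⊕ x = min(1, 0.38 + 0.14) = min(1, 0.52) = 0.52
x ⊕ y = min(1, 0.14 + 0.19) = min(1, 0.33) = 0.33
y → x = min(1, 1 − 0.19 + 0.14) = min(1, 0.95) = 0.95
(x ⊕ y) ⊕ (y → x) = min(1, 0.33 + 0.95) = min(1, 1.28) = 1.00
((x ⊕ y) ⊕ (y → x)) ⊕ y = min(1, 1.00 + 0.19) = min(1, 1.19) = 1.00
¬(((x ⊕ y) ⊕ (y → x)) ⊕ y) = 1 − 1.00 = 0.00
x ⊕ ¬(((x ⊕ y) ⊕ (y → x)) ⊕ y) = min(1, 0.14 + 0.00) = min(1, 0.14) = 0.14
((y ⊕ y) ⊕ x) ⊕ (x ⊕ ¬(((x ⊕ y) ⊕ (y → x)) ⊕ y)) = min(1, 0.52 + 0.14) = min(1, 0.66) = 0.66
¬(((y ⊕ y) ⊕ x) ⊕ (x ⊕ ¬(((x ⊕ y) ⊕ (y → x)) ⊕ y))) = 1 − 0.66 = 0.34
¬¬(((y ⊕ y) ⊕ x) ⊕ (x ⊕ ¬(((x ⊕ y) ⊕ (y → x)) ⊕ y))) = 1 − 0.34 = 0.66

0.66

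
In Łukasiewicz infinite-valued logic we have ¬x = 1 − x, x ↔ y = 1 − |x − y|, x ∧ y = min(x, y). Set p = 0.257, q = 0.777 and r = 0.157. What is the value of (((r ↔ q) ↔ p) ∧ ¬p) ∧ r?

0.157

r ↔ q = 1 − |0.157 − 0.777| = 1 − 0.620 = 0.380
(r ↔ q) ↔ p = 1 − |0.380 − 0.257| = 1 − 0.123 = 0.877
¬p = 1 − 0.257 = 0.743
((r ↔ q) ↔ p) ∧ ¬p = min(0.877, 0.743) = 0.743
(((r ↔ q) ↔ p) ∧ ¬p) ∧ r = min(0.743, 0.157) = 0.157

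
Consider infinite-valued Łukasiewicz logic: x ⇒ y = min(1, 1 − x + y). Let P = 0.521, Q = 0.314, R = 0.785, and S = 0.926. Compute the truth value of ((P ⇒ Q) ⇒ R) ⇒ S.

0.934

P ⇒ Q = min(1, 1 − 0.521 + 0.314) = min(1, 0.793) = 0.793
(P ⇒ Q) ⇒ R = min(1, 1 − 0.793 + 0.785) = min(1, 0.992) = 0.992
((P ⇒ Q) ⇒ R) ⇒ S = min(1, 1 − 0.992 + 0.926) = min(1, 0.934) = 0.934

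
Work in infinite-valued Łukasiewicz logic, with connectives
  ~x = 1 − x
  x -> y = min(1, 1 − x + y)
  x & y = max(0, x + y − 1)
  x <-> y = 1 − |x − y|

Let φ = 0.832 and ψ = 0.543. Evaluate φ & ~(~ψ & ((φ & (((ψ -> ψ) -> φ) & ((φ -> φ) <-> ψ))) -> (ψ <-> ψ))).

0.375

~ψ = 1 − 0.543 = 0.457
ψ -> ψ = min(1, 1 − 0.543 + 0.543) = min(1, 1.000) = 1.000
(ψ -> ψ) -> φ = min(1, 1 − 1.000 + 0.832) = min(1, 0.832) = 0.832
φ -> φ = min(1, 1 − 0.832 + 0.832) = min(1, 1.000) = 1.000
(φ -> φ) <-> ψ = 1 − |1.000 − 0.543| = 1 − 0.457 = 0.543
((ψ -> ψ) -> φ) & ((φ -> φ) <-> ψ) = max(0, 0.832 + 0.543 − 1) = max(0, 0.375) = 0.375
φ & (((ψ -> ψ) -> φ) & ((φ -> φ) <-> ψ)) = max(0, 0.832 + 0.375 − 1) = max(0, 0.207) = 0.207
ψ <-> ψ = 1 − |0.543 − 0.543| = 1 − 0.000 = 1.000
(φ & (((ψ -> ψ) -> φ) & ((φ -> φ) <-> ψ))) -> (ψ <-> ψ) = min(1, 1 − 0.207 + 1.000) = min(1, 1.793) = 1.000
~ψ & ((φ & (((ψ -> ψ) -> φ) & ((φ -> φ) <-> ψ))) -> (ψ <-> ψ)) = max(0, 0.457 + 1.000 − 1) = max(0, 0.457) = 0.457
~(~ψ & ((φ & (((ψ -> ψ) -> φ) & ((φ -> φ) <-> ψ))) -> (ψ <-> ψ))) = 1 − 0.457 = 0.543
φ & ~(~ψ & ((φ & (((ψ -> ψ) -> φ) & ((φ -> φ) <-> ψ))) -> (ψ <-> ψ))) = max(0, 0.832 + 0.543 − 1) = max(0, 0.375) = 0.375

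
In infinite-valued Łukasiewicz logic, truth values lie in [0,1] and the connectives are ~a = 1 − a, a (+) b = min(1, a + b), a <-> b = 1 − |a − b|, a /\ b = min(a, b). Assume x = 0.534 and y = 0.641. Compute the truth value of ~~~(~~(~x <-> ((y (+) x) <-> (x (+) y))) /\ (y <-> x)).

~x = 1 − 0.534 = 0.466
y (+) x = min(1, 0.641 + 0.534) = min(1, 1.175) = 1.000
x (+) y = min(1, 0.534 + 0.641) = min(1, 1.175) = 1.000
(y (+) x) <-> (x (+) y) = 1 − |1.000 − 1.000| = 1 − 0.000 = 1.000
~x <-> ((y (+) x) <-> (x (+) y)) = 1 − |0.466 − 1.000| = 1 − 0.534 = 0.466
~(~x <-> ((y (+) x) <-> (x (+) y))) = 1 − 0.466 = 0.534
~~(~x <-> ((y (+) x) <-> (x (+) y))) = 1 − 0.534 = 0.466
y <-> x = 1 − |0.641 − 0.534| = 1 − 0.107 = 0.893
~~(~x <-> ((y (+) x) <-> (x (+) y))) /\ (y <-> x) = min(0.466, 0.893) = 0.466
~(~~(~x <-> ((y (+) x) <-> (x (+) y))) /\ (y <-> x)) = 1 − 0.466 = 0.534
~~(~~(~x <-> ((y (+) x) <-> (x (+) y))) /\ (y <-> x)) = 1 − 0.534 = 0.466
~~~(~~(~x <-> ((y (+) x) <-> (x (+) y))) /\ (y <-> x)) = 1 − 0.466 = 0.534

0.534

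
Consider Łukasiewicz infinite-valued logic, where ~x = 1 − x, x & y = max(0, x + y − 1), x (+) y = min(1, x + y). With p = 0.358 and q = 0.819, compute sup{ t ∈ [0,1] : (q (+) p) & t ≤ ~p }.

0.642

q (+) p = min(1, 0.819 + 0.358) = min(1, 1.177) = 1.000
So the left factor is q (+) p = 1.000.
~p = 1 − 0.358 = 0.642
So the right-hand bound is ~p = 0.642.
The residuum of the Łukasiewicz t-norm gives the supremum: min(1, 1 − 1.000 + 0.642).
1 − 1.000 + 0.642 = 0.642, so t = min(1, 0.642) = 0.642.
Check: 1.000 & 0.642 = max(0, 0.642) = 0.642 ≤ 0.642.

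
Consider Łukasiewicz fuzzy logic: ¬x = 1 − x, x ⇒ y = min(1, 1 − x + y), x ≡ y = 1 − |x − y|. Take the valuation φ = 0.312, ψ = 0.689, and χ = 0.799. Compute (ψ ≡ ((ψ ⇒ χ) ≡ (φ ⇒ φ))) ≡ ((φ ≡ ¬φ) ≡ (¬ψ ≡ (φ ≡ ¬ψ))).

0.999

ψ ⇒ χ = min(1, 1 − 0.689 + 0.799) = min(1, 1.110) = 1.000
φ ⇒ φ = min(1, 1 − 0.312 + 0.312) = min(1, 1.000) = 1.000
(ψ ⇒ χ) ≡ (φ ⇒ φ) = 1 − |1.000 − 1.000| = 1 − 0.000 = 1.000
ψ ≡ ((ψ ⇒ χ) ≡ (φ ⇒ φ)) = 1 − |0.689 − 1.000| = 1 − 0.311 = 0.689
¬φ = 1 − 0.312 = 0.688
φ ≡ ¬φ = 1 − |0.312 − 0.688| = 1 − 0.376 = 0.624
¬ψ = 1 − 0.689 = 0.311
φ ≡ ¬ψ = 1 − |0.312 − 0.311| = 1 − 0.001 = 0.999
¬ψ ≡ (φ ≡ ¬ψ) = 1 − |0.311 − 0.999| = 1 − 0.688 = 0.312
(φ ≡ ¬φ) ≡ (¬ψ ≡ (φ ≡ ¬ψ)) = 1 − |0.624 − 0.312| = 1 − 0.312 = 0.688
(ψ ≡ ((ψ ⇒ χ) ≡ (φ ⇒ φ))) ≡ ((φ ≡ ¬φ) ≡ (¬ψ ≡ (φ ≡ ¬ψ))) = 1 − |0.689 − 0.688| = 1 − 0.001 = 0.999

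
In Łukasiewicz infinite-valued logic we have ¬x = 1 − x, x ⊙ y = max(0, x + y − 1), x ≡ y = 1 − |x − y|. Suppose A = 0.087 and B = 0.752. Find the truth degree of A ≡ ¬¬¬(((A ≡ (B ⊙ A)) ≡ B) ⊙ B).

B ⊙ A = max(0, 0.752 + 0.087 − 1) = max(0, -0.161) = 0.000
A ≡ (B ⊙ A) = 1 − |0.087 − 0.000| = 1 − 0.087 = 0.913
(A ≡ (B ⊙ A)) ≡ B = 1 − |0.913 − 0.752| = 1 − 0.161 = 0.839
((A ≡ (B ⊙ A)) ≡ B) ⊙ B = max(0, 0.839 + 0.752 − 1) = max(0, 0.591) = 0.591
¬(((A ≡ (B ⊙ A)) ≡ B) ⊙ B) = 1 − 0.591 = 0.409
¬¬(((A ≡ (B ⊙ A)) ≡ B) ⊙ B) = 1 − 0.409 = 0.591
¬¬¬(((A ≡ (B ⊙ A)) ≡ B) ⊙ B) = 1 − 0.591 = 0.409
A ≡ ¬¬¬(((A ≡ (B ⊙ A)) ≡ B) ⊙ B) = 1 − |0.087 − 0.409| = 1 − 0.322 = 0.678

0.678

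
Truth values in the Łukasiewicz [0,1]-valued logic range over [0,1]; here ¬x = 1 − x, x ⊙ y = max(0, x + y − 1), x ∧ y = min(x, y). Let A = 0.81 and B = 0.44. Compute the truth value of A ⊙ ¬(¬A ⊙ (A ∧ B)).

¬A = 1 − 0.81 = 0.19
A ∧ B = min(0.81, 0.44) = 0.44
¬A ⊙ (A ∧ B) = max(0, 0.19 + 0.44 − 1) = max(0, -0.37) = 0.00
¬(¬A ⊙ (A ∧ B)) = 1 − 0.00 = 1.00
A ⊙ ¬(¬A ⊙ (A ∧ B)) = max(0, 0.81 + 1.00 − 1) = max(0, 0.81) = 0.81

0.81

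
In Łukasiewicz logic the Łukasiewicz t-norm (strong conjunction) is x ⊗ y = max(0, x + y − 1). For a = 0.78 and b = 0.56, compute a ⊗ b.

a ⊗ b = max(0, 0.78 + 0.56 − 1) = max(0, 0.34) = 0.34
For comparison, the Gödel (minimum) t-norm min(x, y) would give 0.56.

0.34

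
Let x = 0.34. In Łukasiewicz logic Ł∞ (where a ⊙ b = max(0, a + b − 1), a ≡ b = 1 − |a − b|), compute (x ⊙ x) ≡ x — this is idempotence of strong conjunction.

x ⊙ x = max(0, 0.34 + 0.34 − 1) = max(0, -0.32) = 0.00
(x ⊙ x) ≡ x = 1 − |0.00 − 0.34| = 1 − 0.34 = 0.66
(The value 0.66 < 1 shows this instance is not satisfied; fails in Ł∞ since a ⊗ a = max(0, 2a−1) ≠ a in general.)

0.66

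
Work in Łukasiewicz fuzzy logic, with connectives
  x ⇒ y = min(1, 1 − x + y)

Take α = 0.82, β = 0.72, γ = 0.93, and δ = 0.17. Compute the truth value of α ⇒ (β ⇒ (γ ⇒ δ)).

0.70

γ ⇒ δ = min(1, 1 − 0.93 + 0.17) = min(1, 0.24) = 0.24
β ⇒ (γ ⇒ δ) = min(1, 1 − 0.72 + 0.24) = min(1, 0.52) = 0.52
α ⇒ (β ⇒ (γ ⇒ δ)) = min(1, 1 − 0.82 + 0.52) = min(1, 0.70) = 0.70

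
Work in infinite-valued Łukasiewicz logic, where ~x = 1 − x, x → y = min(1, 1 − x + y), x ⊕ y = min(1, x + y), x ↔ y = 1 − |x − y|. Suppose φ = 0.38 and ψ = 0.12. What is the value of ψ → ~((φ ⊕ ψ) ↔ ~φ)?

1.00

φ ⊕ ψ = min(1, 0.38 + 0.12) = min(1, 0.50) = 0.50
~φ = 1 − 0.38 = 0.62
(φ ⊕ ψ) ↔ ~φ = 1 − |0.50 − 0.62| = 1 − 0.12 = 0.88
~((φ ⊕ ψ) ↔ ~φ) = 1 − 0.88 = 0.12
ψ → ~((φ ⊕ ψ) ↔ ~φ) = min(1, 1 − 0.12 + 0.12) = min(1, 1.00) = 1.00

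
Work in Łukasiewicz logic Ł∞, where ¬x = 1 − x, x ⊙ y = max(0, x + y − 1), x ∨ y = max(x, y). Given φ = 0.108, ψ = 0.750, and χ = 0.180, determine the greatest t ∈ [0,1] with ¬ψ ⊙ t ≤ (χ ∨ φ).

¬ψ = 1 − 0.750 = 0.250
So the left factor is ¬ψ = 0.250.
χ ∨ φ = max(0.180, 0.108) = 0.180
So the right-hand bound is χ ∨ φ = 0.180.
The residuum of the Łukasiewicz t-norm gives the supremum: min(1, 1 − 0.250 + 0.180).
1 − 0.250 + 0.180 = 0.930, so t = min(1, 0.930) = 0.930.
Check: 0.250 ⊙ 0.930 = max(0, 0.180) = 0.180 ≤ 0.180.

0.930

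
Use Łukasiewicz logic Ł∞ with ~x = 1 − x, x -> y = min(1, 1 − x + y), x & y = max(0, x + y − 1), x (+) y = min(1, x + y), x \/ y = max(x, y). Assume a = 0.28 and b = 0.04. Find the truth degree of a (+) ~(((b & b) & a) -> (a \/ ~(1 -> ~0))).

0.28

b & b = max(0, 0.04 + 0.04 − 1) = max(0, -0.92) = 0.00
(b & b) & a = max(0, 0.00 + 0.28 − 1) = max(0, -0.72) = 0.00
~0 = 1 − 0.00 = 1.00
1 -> ~0 = min(1, 1 − 1.00 + 1.00) = min(1, 1.00) = 1.00
~(1 -> ~0) = 1 − 1.00 = 0.00
a \/ ~(1 -> ~0) = max(0.28, 0.00) = 0.28
((b & b) & a) -> (a \/ ~(1 -> ~0)) = min(1, 1 − 0.00 + 0.28) = min(1, 1.28) = 1.00
~(((b & b) & a) -> (a \/ ~(1 -> ~0))) = 1 − 1.00 = 0.00
a (+) ~(((b & b) & a) -> (a \/ ~(1 -> ~0))) = min(1, 0.28 + 0.00) = min(1, 0.28) = 0.28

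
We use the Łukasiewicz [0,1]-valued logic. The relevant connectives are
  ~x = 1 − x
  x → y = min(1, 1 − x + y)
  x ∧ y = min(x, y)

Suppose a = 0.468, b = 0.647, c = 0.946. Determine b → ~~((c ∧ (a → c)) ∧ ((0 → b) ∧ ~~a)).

a → c = min(1, 1 − 0.468 + 0.946) = min(1, 1.478) = 1.000
c ∧ (a → c) = min(0.946, 1.000) = 0.946
0 → b = min(1, 1 − 0.000 + 0.647) = min(1, 1.647) = 1.000
~a = 1 − 0.468 = 0.532
~~a = 1 − 0.532 = 0.468
(0 → b) ∧ ~~a = min(1.000, 0.468) = 0.468
(c ∧ (a → c)) ∧ ((0 → b) ∧ ~~a) = min(0.946, 0.468) = 0.468
~((c ∧ (a → c)) ∧ ((0 → b) ∧ ~~a)) = 1 − 0.468 = 0.532
~~((c ∧ (a → c)) ∧ ((0 → b) ∧ ~~a)) = 1 − 0.532 = 0.468
b → ~~((c ∧ (a → c)) ∧ ((0 → b) ∧ ~~a)) = min(1, 1 − 0.647 + 0.468) = min(1, 0.821) = 0.821

0.821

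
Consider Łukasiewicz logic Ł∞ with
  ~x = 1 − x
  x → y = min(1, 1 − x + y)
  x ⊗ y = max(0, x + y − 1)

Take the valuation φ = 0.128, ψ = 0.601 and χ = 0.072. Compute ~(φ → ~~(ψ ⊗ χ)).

ψ ⊗ χ = max(0, 0.601 + 0.072 − 1) = max(0, -0.327) = 0.000
~(ψ ⊗ χ) = 1 − 0.000 = 1.000
~~(ψ ⊗ χ) = 1 − 1.000 = 0.000
φ → ~~(ψ ⊗ χ) = min(1, 1 − 0.128 + 0.000) = min(1, 0.872) = 0.872
~(φ → ~~(ψ ⊗ χ)) = 1 − 0.872 = 0.128

0.128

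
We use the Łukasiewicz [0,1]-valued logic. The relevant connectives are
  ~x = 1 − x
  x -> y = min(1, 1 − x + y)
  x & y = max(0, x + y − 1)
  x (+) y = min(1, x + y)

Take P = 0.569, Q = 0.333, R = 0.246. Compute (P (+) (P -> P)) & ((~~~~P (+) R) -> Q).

0.518

P -> P = min(1, 1 − 0.569 + 0.569) = min(1, 1.000) = 1.000
P (+) (P -> P) = min(1, 0.569 + 1.000) = min(1, 1.569) = 1.000
~P = 1 − 0.569 = 0.431
~~P = 1 − 0.431 = 0.569
~~~P = 1 − 0.569 = 0.431
~~~~P = 1 − 0.431 = 0.569
~~~~P (+) R = min(1, 0.569 + 0.246) = min(1, 0.815) = 0.815
(~~~~P (+) R) -> Q = min(1, 1 − 0.815 + 0.333) = min(1, 0.518) = 0.518
(P (+) (P -> P)) & ((~~~~P (+) R) -> Q) = max(0, 1.000 + 0.518 − 1) = max(0, 0.518) = 0.518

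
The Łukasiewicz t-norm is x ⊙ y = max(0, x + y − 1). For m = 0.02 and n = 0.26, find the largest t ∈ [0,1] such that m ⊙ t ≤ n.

The residuum of the Łukasiewicz t-norm gives the supremum: min(1, 1 − 0.02 + 0.26).
1 − 0.02 + 0.26 = 1.24, so t = min(1, 1.24) = 1.00.
Check: 0.02 ⊙ 1.00 = max(0, 0.02) = 0.02 ≤ 0.26.

1.00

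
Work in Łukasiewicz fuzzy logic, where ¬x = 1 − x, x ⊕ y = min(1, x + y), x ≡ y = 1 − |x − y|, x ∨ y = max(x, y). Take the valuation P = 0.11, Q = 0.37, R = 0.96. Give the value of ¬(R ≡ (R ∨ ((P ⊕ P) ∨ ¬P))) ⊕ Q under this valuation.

P ⊕ P = min(1, 0.11 + 0.11) = min(1, 0.22) = 0.22
¬P = 1 − 0.11 = 0.89
(P ⊕ P) ∨ ¬P = max(0.22, 0.89) = 0.89
R ∨ ((P ⊕ P) ∨ ¬P) = max(0.96, 0.89) = 0.96
R ≡ (R ∨ ((P ⊕ P) ∨ ¬P)) = 1 − |0.96 − 0.96| = 1 − 0.00 = 1.00
¬(R ≡ (R ∨ ((P ⊕ P) ∨ ¬P))) = 1 − 1.00 = 0.00
¬(R ≡ (R ∨ ((P ⊕ P) ∨ ¬P))) ⊕ Q = min(1, 0.00 + 0.37) = min(1, 0.37) = 0.37

0.37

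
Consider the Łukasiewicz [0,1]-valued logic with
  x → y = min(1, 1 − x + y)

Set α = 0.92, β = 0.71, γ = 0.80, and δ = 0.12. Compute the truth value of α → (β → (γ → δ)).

γ → δ = min(1, 1 − 0.80 + 0.12) = min(1, 0.32) = 0.32
β → (γ → δ) = min(1, 1 − 0.71 + 0.32) = min(1, 0.61) = 0.61
α → (β → (γ → δ)) = min(1, 1 − 0.92 + 0.61) = min(1, 0.69) = 0.69

0.69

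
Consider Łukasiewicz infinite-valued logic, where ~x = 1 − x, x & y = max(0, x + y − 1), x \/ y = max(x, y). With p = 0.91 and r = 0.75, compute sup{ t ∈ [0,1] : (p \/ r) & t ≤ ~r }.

0.34

p \/ r = max(0.91, 0.75) = 0.91
So the left factor is p \/ r = 0.91.
~r = 1 − 0.75 = 0.25
So the right-hand bound is ~r = 0.25.
The residuum of the Łukasiewicz t-norm gives the supremum: min(1, 1 − 0.91 + 0.25).
1 − 0.91 + 0.25 = 0.34, so t = min(1, 0.34) = 0.34.
Check: 0.91 & 0.34 = max(0, 0.25) = 0.25 ≤ 0.25.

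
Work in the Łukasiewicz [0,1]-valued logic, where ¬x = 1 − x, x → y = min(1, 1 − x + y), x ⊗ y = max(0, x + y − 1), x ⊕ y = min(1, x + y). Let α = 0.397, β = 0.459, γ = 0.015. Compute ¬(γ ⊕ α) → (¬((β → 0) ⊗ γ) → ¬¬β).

γ ⊕ α = min(1, 0.015 + 0.397) = min(1, 0.412) = 0.412
¬(γ ⊕ α) = 1 − 0.412 = 0.588
β → 0 = min(1, 1 − 0.459 + 0.000) = min(1, 0.541) = 0.541
(β → 0) ⊗ γ = max(0, 0.541 + 0.015 − 1) = max(0, -0.444) = 0.000
¬((β → 0) ⊗ γ) = 1 − 0.000 = 1.000
¬β = 1 − 0.459 = 0.541
¬¬β = 1 − 0.541 = 0.459
¬((β → 0) ⊗ γ) → ¬¬β = min(1, 1 − 1.000 + 0.459) = min(1, 0.459) = 0.459
¬(γ ⊕ α) → (¬((β → 0) ⊗ γ) → ¬¬β) = min(1, 1 − 0.588 + 0.459) = min(1, 0.871) = 0.871

0.871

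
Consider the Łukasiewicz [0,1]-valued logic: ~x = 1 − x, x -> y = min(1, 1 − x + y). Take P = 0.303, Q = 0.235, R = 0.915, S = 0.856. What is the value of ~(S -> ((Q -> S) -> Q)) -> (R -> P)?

Q -> S = min(1, 1 − 0.235 + 0.856) = min(1, 1.621) = 1.000
(Q -> S) -> Q = min(1, 1 − 1.000 + 0.235) = min(1, 0.235) = 0.235
S -> ((Q -> S) -> Q) = min(1, 1 − 0.856 + 0.235) = min(1, 0.379) = 0.379
~(S -> ((Q -> S) -> Q)) = 1 − 0.379 = 0.621
R -> P = min(1, 1 − 0.915 + 0.303) = min(1, 0.388) = 0.388
~(S -> ((Q -> S) -> Q)) -> (R -> P) = min(1, 1 − 0.621 + 0.388) = min(1, 0.767) = 0.767

0.767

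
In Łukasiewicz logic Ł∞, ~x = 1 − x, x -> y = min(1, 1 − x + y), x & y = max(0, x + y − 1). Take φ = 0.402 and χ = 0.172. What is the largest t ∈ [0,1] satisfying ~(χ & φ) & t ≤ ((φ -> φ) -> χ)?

0.172

χ & φ = max(0, 0.172 + 0.402 − 1) = max(0, -0.426) = 0.000
~(χ & φ) = 1 − 0.000 = 1.000
So the left factor is ~(χ & φ) = 1.000.
φ -> φ = min(1, 1 − 0.402 + 0.402) = min(1, 1.000) = 1.000
(φ -> φ) -> χ = min(1, 1 − 1.000 + 0.172) = min(1, 0.172) = 0.172
So the right-hand bound is (φ -> φ) -> χ = 0.172.
The residuum of the Łukasiewicz t-norm gives the supremum: min(1, 1 − 1.000 + 0.172).
1 − 1.000 + 0.172 = 0.172, so t = min(1, 0.172) = 0.172.
Check: 1.000 & 0.172 = max(0, 0.172) = 0.172 ≤ 0.172.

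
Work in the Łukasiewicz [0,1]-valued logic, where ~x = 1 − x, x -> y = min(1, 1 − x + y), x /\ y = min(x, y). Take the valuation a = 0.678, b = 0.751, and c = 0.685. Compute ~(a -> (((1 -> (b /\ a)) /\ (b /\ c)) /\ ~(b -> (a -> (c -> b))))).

0.678

b /\ a = min(0.751, 0.678) = 0.678
1 -> (b /\ a) = min(1, 1 − 1.000 + 0.678) = min(1, 0.678) = 0.678
b /\ c = min(0.751, 0.685) = 0.685
(1 -> (b /\ a)) /\ (b /\ c) = min(0.678, 0.685) = 0.678
c -> b = min(1, 1 − 0.685 + 0.751) = min(1, 1.066) = 1.000
a -> (c -> b) = min(1, 1 − 0.678 + 1.000) = min(1, 1.322) = 1.000
b -> (a -> (c -> b)) = min(1, 1 − 0.751 + 1.000) = min(1, 1.249) = 1.000
~(b -> (a -> (c -> b))) = 1 − 1.000 = 0.000
((1 -> (b /\ a)) /\ (b /\ c)) /\ ~(b -> (a -> (c -> b))) = min(0.678, 0.000) = 0.000
a -> (((1 -> (b /\ a)) /\ (b /\ c)) /\ ~(b -> (a -> (c -> b)))) = min(1, 1 − 0.678 + 0.000) = min(1, 0.322) = 0.322
~(a -> (((1 -> (b /\ a)) /\ (b /\ c)) /\ ~(b -> (a -> (c -> b))))) = 1 − 0.322 = 0.678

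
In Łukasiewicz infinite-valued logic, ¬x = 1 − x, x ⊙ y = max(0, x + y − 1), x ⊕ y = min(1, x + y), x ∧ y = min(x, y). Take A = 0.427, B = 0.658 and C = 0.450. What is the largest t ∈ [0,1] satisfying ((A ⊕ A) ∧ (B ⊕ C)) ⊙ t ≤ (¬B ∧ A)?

A ⊕ A = min(1, 0.427 + 0.427) = min(1, 0.854) = 0.854
B ⊕ C = min(1, 0.658 + 0.450) = min(1, 1.108) = 1.000
(A ⊕ A) ∧ (B ⊕ C) = min(0.854, 1.000) = 0.854
So the left factor is (A ⊕ A) ∧ (B ⊕ C) = 0.854.
¬B = 1 − 0.658 = 0.342
¬B ∧ A = min(0.342, 0.427) = 0.342
So the right-hand bound is ¬B ∧ A = 0.342.
The residuum of the Łukasiewicz t-norm gives the supremum: min(1, 1 − 0.854 + 0.342).
1 − 0.854 + 0.342 = 0.488, so t = min(1, 0.488) = 0.488.
Check: 0.854 ⊙ 0.488 = max(0, 0.342) = 0.342 ≤ 0.342.

0.488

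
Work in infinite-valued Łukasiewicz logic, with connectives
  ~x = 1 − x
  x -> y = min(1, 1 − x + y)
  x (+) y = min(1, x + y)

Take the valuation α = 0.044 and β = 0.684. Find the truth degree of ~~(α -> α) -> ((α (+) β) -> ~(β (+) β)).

0.272

α -> α = min(1, 1 − 0.044 + 0.044) = min(1, 1.000) = 1.000
~(α -> α) = 1 − 1.000 = 0.000
~~(α -> α) = 1 − 0.000 = 1.000
α (+) β = min(1, 0.044 + 0.684) = min(1, 0.728) = 0.728
β (+) β = min(1, 0.684 + 0.684) = min(1, 1.368) = 1.000
~(β (+) β) = 1 − 1.000 = 0.000
(α (+) β) -> ~(β (+) β) = min(1, 1 − 0.728 + 0.000) = min(1, 0.272) = 0.272
~~(α -> α) -> ((α (+) β) -> ~(β (+) β)) = min(1, 1 − 1.000 + 0.272) = min(1, 0.272) = 0.272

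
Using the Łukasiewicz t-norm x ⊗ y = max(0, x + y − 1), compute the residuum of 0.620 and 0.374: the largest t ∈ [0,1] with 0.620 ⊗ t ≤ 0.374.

0.754

The residuum of the Łukasiewicz t-norm gives the supremum: min(1, 1 − 0.620 + 0.374).
1 − 0.620 + 0.374 = 0.754, so t = min(1, 0.754) = 0.754.
Check: 0.620 ⊗ 0.754 = max(0, 0.374) = 0.374 ≤ 0.374.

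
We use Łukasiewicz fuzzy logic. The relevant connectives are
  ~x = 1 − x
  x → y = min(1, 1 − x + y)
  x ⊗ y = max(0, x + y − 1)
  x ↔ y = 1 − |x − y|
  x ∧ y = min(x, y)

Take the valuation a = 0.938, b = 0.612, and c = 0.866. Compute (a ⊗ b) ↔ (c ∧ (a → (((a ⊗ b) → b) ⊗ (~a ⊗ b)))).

0.512

a ⊗ b = max(0, 0.938 + 0.612 − 1) = max(0, 0.550) = 0.550
(a ⊗ b) → b = min(1, 1 − 0.550 + 0.612) = min(1, 1.062) = 1.000
~a = 1 − 0.938 = 0.062
~a ⊗ b = max(0, 0.062 + 0.612 − 1) = max(0, -0.326) = 0.000
((a ⊗ b) → b) ⊗ (~a ⊗ b) = max(0, 1.000 + 0.000 − 1) = max(0, 0.000) = 0.000
a → (((a ⊗ b) → b) ⊗ (~a ⊗ b)) = min(1, 1 − 0.938 + 0.000) = min(1, 0.062) = 0.062
c ∧ (a → (((a ⊗ b) → b) ⊗ (~a ⊗ b))) = min(0.866, 0.062) = 0.062
(a ⊗ b) ↔ (c ∧ (a → (((a ⊗ b) → b) ⊗ (~a ⊗ b)))) = 1 − |0.550 − 0.062| = 1 − 0.488 = 0.512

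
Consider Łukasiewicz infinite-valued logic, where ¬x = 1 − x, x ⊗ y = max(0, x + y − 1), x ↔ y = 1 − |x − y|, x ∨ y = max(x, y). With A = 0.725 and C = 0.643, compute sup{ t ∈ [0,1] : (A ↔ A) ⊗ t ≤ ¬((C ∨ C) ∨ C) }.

0.357

A ↔ A = 1 − |0.725 − 0.725| = 1 − 0.000 = 1.000
So the left factor is A ↔ A = 1.000.
C ∨ C = max(0.643, 0.643) = 0.643
(C ∨ C) ∨ C = max(0.643, 0.643) = 0.643
¬((C ∨ C) ∨ C) = 1 − 0.643 = 0.357
So the right-hand bound is ¬((C ∨ C) ∨ C) = 0.357.
The residuum of the Łukasiewicz t-norm gives the supremum: min(1, 1 − 1.000 + 0.357).
1 − 1.000 + 0.357 = 0.357, so t = min(1, 0.357) = 0.357.
Check: 1.000 ⊗ 0.357 = max(0, 0.357) = 0.357 ≤ 0.357.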